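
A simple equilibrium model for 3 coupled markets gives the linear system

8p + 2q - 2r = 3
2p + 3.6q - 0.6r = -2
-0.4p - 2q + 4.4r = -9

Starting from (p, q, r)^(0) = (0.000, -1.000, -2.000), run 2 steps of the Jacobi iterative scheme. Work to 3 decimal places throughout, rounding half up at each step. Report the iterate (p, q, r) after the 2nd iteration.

Iteration 1:
  p = (3 - (2)·-1.000 - (-2)·-2.000) / (8) = 0.125
  q = (-2 - (2)·0.000 - (-0.6)·-2.000) / (3.6) = -0.889
  r = (-9 - (-0.4)·0.000 - (-2)·-1.000) / (4.4) = -2.500
Iteration 2:
  p = (3 - (2)·-0.889 - (-2)·-2.500) / (8) = -0.028
  q = (-2 - (2)·0.125 - (-0.6)·-2.500) / (3.6) = -1.042
  r = (-9 - (-0.4)·0.125 - (-2)·-0.889) / (4.4) = -2.438

(-0.028, -1.042, -2.438)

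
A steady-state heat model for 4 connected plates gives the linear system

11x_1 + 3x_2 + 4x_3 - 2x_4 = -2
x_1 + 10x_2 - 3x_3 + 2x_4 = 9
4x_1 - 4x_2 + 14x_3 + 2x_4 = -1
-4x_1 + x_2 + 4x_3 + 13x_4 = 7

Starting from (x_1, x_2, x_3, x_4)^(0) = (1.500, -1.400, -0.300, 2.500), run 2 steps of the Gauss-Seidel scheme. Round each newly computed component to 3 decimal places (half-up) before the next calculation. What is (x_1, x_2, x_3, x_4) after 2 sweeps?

Iteration 1:
  x_1 = (-2 - (3)·-1.400 - (4)·-0.300 - (-2)·2.500) / (11) = 0.764
  x_2 = (9 - (1)·0.764 - (-3)·-0.300 - (2)·2.500) / (10) = 0.234
  x_3 = (-1 - (4)·0.764 - (-4)·0.234 - (2)·2.500) / (14) = -0.580
  x_4 = (7 - (-4)·0.764 - (1)·0.234 - (4)·-0.580) / (13) = 0.934
Iteration 2:
  x_1 = (-2 - (3)·0.234 - (4)·-0.580 - (-2)·0.934) / (11) = 0.135
  x_2 = (9 - (1)·0.135 - (-3)·-0.580 - (2)·0.934) / (10) = 0.526
  x_3 = (-1 - (4)·0.135 - (-4)·0.526 - (2)·0.934) / (14) = -0.093
  x_4 = (7 - (-4)·0.135 - (1)·0.526 - (4)·-0.093) / (13) = 0.568

(0.135, 0.526, -0.093, 0.568)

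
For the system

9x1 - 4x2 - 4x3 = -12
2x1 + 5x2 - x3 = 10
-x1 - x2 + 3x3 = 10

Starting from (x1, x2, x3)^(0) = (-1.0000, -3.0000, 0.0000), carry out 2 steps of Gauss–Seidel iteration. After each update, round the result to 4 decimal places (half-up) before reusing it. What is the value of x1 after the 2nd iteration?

1.5704

Iteration 1:
  x1 = (-12 - (-4)·-3.0000 - (-4)·0.0000) / (9) = -2.6667
  x2 = (10 - (2)·-2.6667 - (-1)·0.0000) / (5) = 3.0667
  x3 = (10 - (-1)·-2.6667 - (-1)·3.0667) / (3) = 3.4667
Iteration 2:
  x1 = (-12 - (-4)·3.0667 - (-4)·3.4667) / (9) = 1.5704
  x2 = (10 - (2)·1.5704 - (-1)·3.4667) / (5) = 2.0652
  x3 = (10 - (-1)·1.5704 - (-1)·2.0652) / (3) = 4.5452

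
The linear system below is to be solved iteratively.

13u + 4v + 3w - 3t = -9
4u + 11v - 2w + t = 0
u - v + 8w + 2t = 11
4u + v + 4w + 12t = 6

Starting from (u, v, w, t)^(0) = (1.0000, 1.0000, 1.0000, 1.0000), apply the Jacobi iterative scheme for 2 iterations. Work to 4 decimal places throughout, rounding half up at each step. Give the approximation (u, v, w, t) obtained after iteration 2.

Iteration 1:
  u = (-9 - (4)·1.0000 - (3)·1.0000 - (-3)·1.0000) / (13) = -1.0000
  v = (0 - (4)·1.0000 - (-2)·1.0000 - (1)·1.0000) / (11) = -0.2727
  w = (11 - (1)·1.0000 - (-1)·1.0000 - (2)·1.0000) / (8) = 1.1250
  t = (6 - (4)·1.0000 - (1)·1.0000 - (4)·1.0000) / (12) = -0.2500
Iteration 2:
  u = (-9 - (4)·-0.2727 - (3)·1.1250 - (-3)·-0.2500) / (13) = -0.9257
  v = (0 - (4)·-1.0000 - (-2)·1.1250 - (1)·-0.2500) / (11) = 0.5909
  w = (11 - (1)·-1.0000 - (-1)·-0.2727 - (2)·-0.2500) / (8) = 1.5284
  t = (6 - (4)·-1.0000 - (1)·-0.2727 - (4)·1.1250) / (12) = 0.4811

(-0.9257, 0.5909, 1.5284, 0.4811)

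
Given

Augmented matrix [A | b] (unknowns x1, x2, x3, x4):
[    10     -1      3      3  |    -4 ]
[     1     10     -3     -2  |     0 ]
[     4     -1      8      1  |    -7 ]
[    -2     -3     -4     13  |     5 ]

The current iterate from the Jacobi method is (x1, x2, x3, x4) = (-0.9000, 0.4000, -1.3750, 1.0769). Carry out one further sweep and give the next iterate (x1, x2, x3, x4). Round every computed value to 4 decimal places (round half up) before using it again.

(-0.2706, -0.1071, -0.5096, -0.0846)

One sweep:
  x1 = (-4 - (-1)·0.4000 - (3)·-1.3750 - (3)·1.0769) / (10) = -0.2706
  x2 = (0 - (1)·-0.9000 - (-3)·-1.3750 - (-2)·1.0769) / (10) = -0.1071
  x3 = (-7 - (4)·-0.9000 - (-1)·0.4000 - (1)·1.0769) / (8) = -0.5096
  x4 = (5 - (-2)·-0.9000 - (-3)·0.4000 - (-4)·-1.3750) / (13) = -0.0846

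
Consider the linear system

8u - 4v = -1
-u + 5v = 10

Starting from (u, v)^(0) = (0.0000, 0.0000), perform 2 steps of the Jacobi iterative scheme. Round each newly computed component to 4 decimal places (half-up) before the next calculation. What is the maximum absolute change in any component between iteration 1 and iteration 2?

Iteration 1:
  u = (-1 - (-4)·0.0000) / (8) = -0.1250
  v = (10 - (-1)·0.0000) / (5) = 2.0000
Iteration 2:
  u = (-1 - (-4)·2.0000) / (8) = 0.8750
  v = (10 - (-1)·-0.1250) / (5) = 1.9750
Change: (1.0000, -0.0250) → max |·| = 1.0000

1.0000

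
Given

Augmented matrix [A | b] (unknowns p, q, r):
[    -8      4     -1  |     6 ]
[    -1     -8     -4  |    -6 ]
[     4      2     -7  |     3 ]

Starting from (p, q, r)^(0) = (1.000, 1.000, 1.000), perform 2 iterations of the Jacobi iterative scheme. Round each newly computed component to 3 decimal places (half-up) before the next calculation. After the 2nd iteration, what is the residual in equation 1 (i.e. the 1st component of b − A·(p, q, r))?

-2.863

Iteration 1:
  p = (6 - (4)·1.000 - (-1)·1.000) / (-8) = -0.375
  q = (-6 - (-1)·1.000 - (-4)·1.000) / (-8) = 0.125
  r = (3 - (4)·1.000 - (2)·1.000) / (-7) = 0.429
Iteration 2:
  p = (6 - (4)·0.125 - (-1)·0.429) / (-8) = -0.741
  q = (-6 - (-1)·-0.375 - (-4)·0.429) / (-8) = 0.582
  r = (3 - (4)·-0.375 - (2)·0.125) / (-7) = -0.607
Residual b − A·x = (-2.863, -4.513, 0.551)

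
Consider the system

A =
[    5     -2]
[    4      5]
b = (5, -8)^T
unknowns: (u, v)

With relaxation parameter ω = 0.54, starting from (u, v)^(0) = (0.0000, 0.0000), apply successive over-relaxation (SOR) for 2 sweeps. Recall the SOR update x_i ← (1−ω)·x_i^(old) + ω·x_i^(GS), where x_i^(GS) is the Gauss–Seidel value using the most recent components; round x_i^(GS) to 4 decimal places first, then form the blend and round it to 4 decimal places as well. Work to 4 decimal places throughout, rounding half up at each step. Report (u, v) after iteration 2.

(0.5514, -1.6070)

Iteration 1:
  u: GS value = (5 - (-2)·0.0000) / (5) = 1.0000;  u ← (1−ω)·0.0000 + ω·1.0000 = 0.5400
  v: GS value = (-8 - (4)·0.5400) / (5) = -2.0320;  v ← (1−ω)·0.0000 + ω·-2.0320 = -1.0973
Iteration 2:
  u: GS value = (5 - (-2)·-1.0973) / (5) = 0.5611;  u ← (1−ω)·0.5400 + ω·0.5611 = 0.5514
  v: GS value = (-8 - (4)·0.5514) / (5) = -2.0411;  v ← (1−ω)·-1.0973 + ω·-2.0411 = -1.6070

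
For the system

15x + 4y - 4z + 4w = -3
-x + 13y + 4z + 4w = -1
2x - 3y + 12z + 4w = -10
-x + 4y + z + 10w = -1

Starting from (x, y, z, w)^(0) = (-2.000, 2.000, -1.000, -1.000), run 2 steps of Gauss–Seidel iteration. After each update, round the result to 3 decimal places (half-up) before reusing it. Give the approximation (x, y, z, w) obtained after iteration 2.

(-0.306, 0.083, -0.648, -0.099)

Iteration 1:
  x = (-3 - (4)·2.000 - (-4)·-1.000 - (4)·-1.000) / (15) = -0.733
  y = (-1 - (-1)·-0.733 - (4)·-1.000 - (4)·-1.000) / (13) = 0.482
  z = (-10 - (2)·-0.733 - (-3)·0.482 - (4)·-1.000) / (12) = -0.257
  w = (-1 - (-1)·-0.733 - (4)·0.482 - (1)·-0.257) / (10) = -0.340
Iteration 2:
  x = (-3 - (4)·0.482 - (-4)·-0.257 - (4)·-0.340) / (15) = -0.306
  y = (-1 - (-1)·-0.306 - (4)·-0.257 - (4)·-0.340) / (13) = 0.083
  z = (-10 - (2)·-0.306 - (-3)·0.083 - (4)·-0.340) / (12) = -0.648
  w = (-1 - (-1)·-0.306 - (4)·0.083 - (1)·-0.648) / (10) = -0.099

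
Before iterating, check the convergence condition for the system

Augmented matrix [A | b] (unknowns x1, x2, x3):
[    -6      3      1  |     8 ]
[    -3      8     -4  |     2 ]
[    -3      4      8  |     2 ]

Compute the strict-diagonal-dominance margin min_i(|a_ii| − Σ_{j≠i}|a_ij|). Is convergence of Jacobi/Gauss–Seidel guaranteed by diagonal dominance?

1

row 1: |-6| − (3+1) = 2
row 2: |8| − (3+4) = 1
row 3: |8| − (3+4) = 1
minimum over rows = 1 → strictly diagonally dominant (convergence guaranteed)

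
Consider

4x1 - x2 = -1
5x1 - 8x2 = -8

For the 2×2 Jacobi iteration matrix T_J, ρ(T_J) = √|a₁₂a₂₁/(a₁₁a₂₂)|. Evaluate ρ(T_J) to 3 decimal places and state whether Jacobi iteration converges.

0.395

a₁₂a₂₁/(a₁₁a₂₂) = (-1)·(5) / ((4)·(-8)) = 0.156250
ρ = √|0.156250| = √0.156250 = 0.395
ρ < 1, so Jacobi converges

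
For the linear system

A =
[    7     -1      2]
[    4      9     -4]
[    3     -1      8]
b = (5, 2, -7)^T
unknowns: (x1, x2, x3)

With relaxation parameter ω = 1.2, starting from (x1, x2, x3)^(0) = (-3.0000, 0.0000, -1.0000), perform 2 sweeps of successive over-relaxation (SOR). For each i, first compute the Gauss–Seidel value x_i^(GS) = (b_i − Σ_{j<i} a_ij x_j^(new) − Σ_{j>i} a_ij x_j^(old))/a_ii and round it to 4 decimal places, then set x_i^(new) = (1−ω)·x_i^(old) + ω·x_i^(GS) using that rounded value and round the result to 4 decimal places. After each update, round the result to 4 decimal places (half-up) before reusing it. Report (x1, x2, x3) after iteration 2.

Iteration 1:
  x1: GS value = (5 - (-1)·0.0000 - (2)·-1.0000) / (7) = 1.0000;  x1 ← (1−ω)·-3.0000 + ω·1.0000 = 1.8000
  x2: GS value = (2 - (4)·1.8000 - (-4)·-1.0000) / (9) = -1.0222;  x2 ← (1−ω)·0.0000 + ω·-1.0222 = -1.2266
  x3: GS value = (-7 - (3)·1.8000 - (-1)·-1.2266) / (8) = -1.7033;  x3 ← (1−ω)·-1.0000 + ω·-1.7033 = -1.8440
Iteration 2:
  x1: GS value = (5 - (-1)·-1.2266 - (2)·-1.8440) / (7) = 1.0659;  x1 ← (1−ω)·1.8000 + ω·1.0659 = 0.9191
  x2: GS value = (2 - (4)·0.9191 - (-4)·-1.8440) / (9) = -1.0058;  x2 ← (1−ω)·-1.2266 + ω·-1.0058 = -0.9616
  x3: GS value = (-7 - (3)·0.9191 - (-1)·-0.9616) / (8) = -1.3399;  x3 ← (1−ω)·-1.8440 + ω·-1.3399 = -1.2391

(0.9191, -0.9616, -1.2391)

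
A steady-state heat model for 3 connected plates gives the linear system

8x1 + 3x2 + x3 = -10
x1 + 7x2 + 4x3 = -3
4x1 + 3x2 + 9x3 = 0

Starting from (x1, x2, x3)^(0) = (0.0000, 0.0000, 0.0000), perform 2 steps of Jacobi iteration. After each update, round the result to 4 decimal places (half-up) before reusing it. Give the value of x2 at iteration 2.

Iteration 1:
  x1 = (-10 - (3)·0.0000 - (1)·0.0000) / (8) = -1.2500
  x2 = (-3 - (1)·0.0000 - (4)·0.0000) / (7) = -0.4286
  x3 = (0 - (4)·0.0000 - (3)·0.0000) / (9) = 0.0000
Iteration 2:
  x1 = (-10 - (3)·-0.4286 - (1)·0.0000) / (8) = -1.0893
  x2 = (-3 - (1)·-1.2500 - (4)·0.0000) / (7) = -0.2500
  x3 = (0 - (4)·-1.2500 - (3)·-0.4286) / (9) = 0.6984

-0.2500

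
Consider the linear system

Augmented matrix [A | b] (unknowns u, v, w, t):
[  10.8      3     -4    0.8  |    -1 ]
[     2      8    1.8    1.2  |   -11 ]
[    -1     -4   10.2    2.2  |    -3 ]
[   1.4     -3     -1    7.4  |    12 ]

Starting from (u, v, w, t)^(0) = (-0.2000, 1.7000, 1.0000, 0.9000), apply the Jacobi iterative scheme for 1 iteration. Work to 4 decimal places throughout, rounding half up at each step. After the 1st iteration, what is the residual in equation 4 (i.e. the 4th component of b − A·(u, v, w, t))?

-10.9108

Iteration 1:
  u = (-1 - (3)·1.7000 - (-4)·1.0000 - (0.8)·0.9000) / (10.8) = -0.2611
  v = (-11 - (2)·-0.2000 - (1.8)·1.0000 - (1.2)·0.9000) / (8) = -1.6850
  w = (-3 - (-1)·-0.2000 - (-4)·1.7000 - (2.2)·0.9000) / (10.2) = 0.1588
  t = (12 - (1.4)·-0.2000 - (-3)·1.7000 - (-1)·1.0000) / (7.4) = 2.4838
Residual b − A·x = (5.5230, -0.2642, -17.0852, -10.9108)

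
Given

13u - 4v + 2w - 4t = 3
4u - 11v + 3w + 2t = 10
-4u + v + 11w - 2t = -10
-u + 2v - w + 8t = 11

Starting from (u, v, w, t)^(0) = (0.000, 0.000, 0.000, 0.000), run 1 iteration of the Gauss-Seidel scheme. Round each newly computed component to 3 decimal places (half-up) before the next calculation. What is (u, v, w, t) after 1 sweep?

(0.231, -0.825, -0.750, 1.516)

Iteration 1:
  u = (3 - (-4)·0.000 - (2)·0.000 - (-4)·0.000) / (13) = 0.231
  v = (10 - (4)·0.231 - (3)·0.000 - (2)·0.000) / (-11) = -0.825
  w = (-10 - (-4)·0.231 - (1)·-0.825 - (-2)·0.000) / (11) = -0.750
  t = (11 - (-1)·0.231 - (2)·-0.825 - (-1)·-0.750) / (8) = 1.516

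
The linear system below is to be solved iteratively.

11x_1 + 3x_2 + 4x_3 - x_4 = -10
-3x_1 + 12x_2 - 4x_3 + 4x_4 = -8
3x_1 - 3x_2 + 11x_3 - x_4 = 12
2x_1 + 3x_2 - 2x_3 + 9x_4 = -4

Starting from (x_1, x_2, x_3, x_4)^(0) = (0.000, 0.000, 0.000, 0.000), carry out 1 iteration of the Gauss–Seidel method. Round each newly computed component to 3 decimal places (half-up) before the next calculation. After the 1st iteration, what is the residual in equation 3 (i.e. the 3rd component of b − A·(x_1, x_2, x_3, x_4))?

Iteration 1:
  x_1 = (-10 - (3)·0.000 - (4)·0.000 - (-1)·0.000) / (11) = -0.909
  x_2 = (-8 - (-3)·-0.909 - (-4)·0.000 - (4)·0.000) / (12) = -0.894
  x_3 = (12 - (3)·-0.909 - (-3)·-0.894 - (-1)·0.000) / (11) = 1.095
  x_4 = (-4 - (2)·-0.909 - (3)·-0.894 - (-2)·1.095) / (9) = 0.299
Residual b − A·x = (-1.400, 3.185, 0.299, -0.001)

0.299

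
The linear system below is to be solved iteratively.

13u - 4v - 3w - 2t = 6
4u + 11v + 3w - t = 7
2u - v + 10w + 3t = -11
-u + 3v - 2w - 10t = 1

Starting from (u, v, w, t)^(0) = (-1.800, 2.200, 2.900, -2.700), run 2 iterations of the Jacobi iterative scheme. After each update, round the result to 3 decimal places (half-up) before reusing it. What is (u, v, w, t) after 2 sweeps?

Iteration 1:
  u = (6 - (-4)·2.200 - (-3)·2.900 - (-2)·-2.700) / (13) = 1.392
  v = (7 - (4)·-1.800 - (3)·2.900 - (-1)·-2.700) / (11) = 0.255
  w = (-11 - (2)·-1.800 - (-1)·2.200 - (3)·-2.700) / (10) = 0.290
  t = (1 - (-1)·-1.800 - (3)·2.200 - (-2)·2.900) / (-10) = 0.160
Iteration 2:
  u = (6 - (-4)·0.255 - (-3)·0.290 - (-2)·0.160) / (13) = 0.632
  v = (7 - (4)·1.392 - (3)·0.290 - (-1)·0.160) / (11) = 0.066
  w = (-11 - (2)·1.392 - (-1)·0.255 - (3)·0.160) / (10) = -1.401
  t = (1 - (-1)·1.392 - (3)·0.255 - (-2)·0.290) / (-10) = -0.221

(0.632, 0.066, -1.401, -0.221)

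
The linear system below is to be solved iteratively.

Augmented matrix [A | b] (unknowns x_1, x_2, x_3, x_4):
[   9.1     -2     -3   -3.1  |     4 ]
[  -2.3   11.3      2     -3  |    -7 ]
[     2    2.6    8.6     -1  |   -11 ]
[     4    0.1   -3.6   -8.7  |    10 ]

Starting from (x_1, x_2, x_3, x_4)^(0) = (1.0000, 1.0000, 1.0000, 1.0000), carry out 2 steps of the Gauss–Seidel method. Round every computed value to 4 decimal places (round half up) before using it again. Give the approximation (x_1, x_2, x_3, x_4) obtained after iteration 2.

Iteration 1:
  x_1 = (4 - (-2)·1.0000 - (-3)·1.0000 - (-3.1)·1.0000) / (9.1) = 1.3297
  x_2 = (-7 - (-2.3)·1.3297 - (2)·1.0000 - (-3)·1.0000) / (11.3) = -0.2603
  x_3 = (-11 - (2)·1.3297 - (2.6)·-0.2603 - (-1)·1.0000) / (8.6) = -1.3933
  x_4 = (10 - (4)·1.3297 - (0.1)·-0.2603 - (-3.6)·-1.3933) / (-8.7) = 0.0355
Iteration 2:
  x_1 = (4 - (-2)·-0.2603 - (-3)·-1.3933 - (-3.1)·0.0355) / (9.1) = -0.0649
  x_2 = (-7 - (-2.3)·-0.0649 - (2)·-1.3933 - (-3)·0.0355) / (11.3) = -0.3767
  x_3 = (-11 - (2)·-0.0649 - (2.6)·-0.3767 - (-1)·0.0355) / (8.6) = -1.1460
  x_4 = (10 - (4)·-0.0649 - (0.1)·-0.3767 - (-3.6)·-1.1460) / (-8.7) = -0.7094

(-0.0649, -0.3767, -1.1460, -0.7094)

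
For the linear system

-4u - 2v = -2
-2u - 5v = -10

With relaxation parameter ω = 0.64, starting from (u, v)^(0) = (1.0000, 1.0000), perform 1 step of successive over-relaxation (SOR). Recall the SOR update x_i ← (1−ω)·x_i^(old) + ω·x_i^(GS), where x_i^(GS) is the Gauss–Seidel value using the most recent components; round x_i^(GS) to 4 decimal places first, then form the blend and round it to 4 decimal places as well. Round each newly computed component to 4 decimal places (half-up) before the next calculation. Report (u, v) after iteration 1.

(0.3600, 1.5478)

Iteration 1:
  u: GS value = (-2 - (-2)·1.0000) / (-4) = 0.0000;  u ← (1−ω)·1.0000 + ω·0.0000 = 0.3600
  v: GS value = (-10 - (-2)·0.3600) / (-5) = 1.8560;  v ← (1−ω)·1.0000 + ω·1.8560 = 1.5478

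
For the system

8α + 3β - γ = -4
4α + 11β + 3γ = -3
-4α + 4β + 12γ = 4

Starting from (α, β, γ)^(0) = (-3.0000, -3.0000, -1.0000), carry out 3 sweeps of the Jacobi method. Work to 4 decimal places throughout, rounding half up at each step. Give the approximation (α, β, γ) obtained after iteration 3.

Iteration 1:
  α = (-4 - (3)·-3.0000 - (-1)·-1.0000) / (8) = 0.5000
  β = (-3 - (4)·-3.0000 - (3)·-1.0000) / (11) = 1.0909
  γ = (4 - (-4)·-3.0000 - (4)·-3.0000) / (12) = 0.3333
Iteration 2:
  α = (-4 - (3)·1.0909 - (-1)·0.3333) / (8) = -0.8674
  β = (-3 - (4)·0.5000 - (3)·0.3333) / (11) = -0.5454
  γ = (4 - (-4)·0.5000 - (4)·1.0909) / (12) = 0.1364
Iteration 3:
  α = (-4 - (3)·-0.5454 - (-1)·0.1364) / (8) = -0.2784
  β = (-3 - (4)·-0.8674 - (3)·0.1364) / (11) = 0.0055
  γ = (4 - (-4)·-0.8674 - (4)·-0.5454) / (12) = 0.2260

(-0.2784, 0.0055, 0.2260)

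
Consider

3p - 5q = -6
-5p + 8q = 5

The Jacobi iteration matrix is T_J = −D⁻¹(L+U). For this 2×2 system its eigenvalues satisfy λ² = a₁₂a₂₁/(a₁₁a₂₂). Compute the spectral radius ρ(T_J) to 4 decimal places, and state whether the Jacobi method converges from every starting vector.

1.0206

a₁₂a₂₁/(a₁₁a₂₂) = (-5)·(-5) / ((3)·(8)) = 1.041667
ρ = √|1.041667| = √1.041667 = 1.0206
ρ > 1, so Jacobi diverges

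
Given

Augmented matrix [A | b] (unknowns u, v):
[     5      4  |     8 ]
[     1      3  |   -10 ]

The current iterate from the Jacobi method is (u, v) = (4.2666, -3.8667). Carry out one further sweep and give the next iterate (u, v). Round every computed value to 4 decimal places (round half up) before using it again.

(4.6934, -4.7555)

One sweep:
  u = (8 - (4)·-3.8667) / (5) = 4.6934
  v = (-10 - (1)·4.2666) / (3) = -4.7555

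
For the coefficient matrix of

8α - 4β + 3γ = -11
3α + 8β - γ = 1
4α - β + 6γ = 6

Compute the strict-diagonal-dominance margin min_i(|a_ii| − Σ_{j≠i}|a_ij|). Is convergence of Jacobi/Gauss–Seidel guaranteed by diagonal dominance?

row 1: |8| − (4+3) = 1
row 2: |8| − (3+1) = 4
row 3: |6| − (4+1) = 1
minimum over rows = 1 → strictly diagonally dominant (convergence guaranteed)

1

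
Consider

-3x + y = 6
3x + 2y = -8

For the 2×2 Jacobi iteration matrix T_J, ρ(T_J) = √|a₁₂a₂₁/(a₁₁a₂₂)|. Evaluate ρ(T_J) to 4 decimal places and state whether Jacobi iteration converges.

0.7071

a₁₂a₂₁/(a₁₁a₂₂) = (1)·(3) / ((-3)·(2)) = -0.500000
ρ = √|-0.500000| = √0.500000 = 0.7071
ρ < 1, so Jacobi converges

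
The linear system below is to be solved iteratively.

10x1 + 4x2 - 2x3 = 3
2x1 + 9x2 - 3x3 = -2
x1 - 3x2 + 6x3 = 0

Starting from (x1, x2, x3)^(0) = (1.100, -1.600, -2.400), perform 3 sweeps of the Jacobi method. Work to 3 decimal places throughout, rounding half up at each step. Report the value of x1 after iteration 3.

Iteration 1:
  x1 = (3 - (4)·-1.600 - (-2)·-2.400) / (10) = 0.460
  x2 = (-2 - (2)·1.100 - (-3)·-2.400) / (9) = -1.267
  x3 = (0 - (1)·1.100 - (-3)·-1.600) / (6) = -0.983
Iteration 2:
  x1 = (3 - (4)·-1.267 - (-2)·-0.983) / (10) = 0.610
  x2 = (-2 - (2)·0.460 - (-3)·-0.983) / (9) = -0.652
  x3 = (0 - (1)·0.460 - (-3)·-1.267) / (6) = -0.710
Iteration 3:
  x1 = (3 - (4)·-0.652 - (-2)·-0.710) / (10) = 0.419
  x2 = (-2 - (2)·0.610 - (-3)·-0.710) / (9) = -0.594
  x3 = (0 - (1)·0.610 - (-3)·-0.652) / (6) = -0.428

0.419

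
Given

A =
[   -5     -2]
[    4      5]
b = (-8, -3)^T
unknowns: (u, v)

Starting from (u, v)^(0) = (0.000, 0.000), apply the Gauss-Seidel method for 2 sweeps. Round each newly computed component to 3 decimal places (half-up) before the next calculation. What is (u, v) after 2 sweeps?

Iteration 1:
  u = (-8 - (-2)·0.000) / (-5) = 1.600
  v = (-3 - (4)·1.600) / (5) = -1.880
Iteration 2:
  u = (-8 - (-2)·-1.880) / (-5) = 2.352
  v = (-3 - (4)·2.352) / (5) = -2.482

(2.352, -2.482)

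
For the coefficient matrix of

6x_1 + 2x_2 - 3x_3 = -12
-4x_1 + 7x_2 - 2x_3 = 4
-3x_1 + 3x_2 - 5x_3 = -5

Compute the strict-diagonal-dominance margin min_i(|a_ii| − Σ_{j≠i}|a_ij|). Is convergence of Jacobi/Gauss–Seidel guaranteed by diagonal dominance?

row 1: |6| − (2+3) = 1
row 2: |7| − (4+2) = 1
row 3: |-5| − (3+3) = -1
minimum over rows = -1 → not strictly diagonally dominant

-1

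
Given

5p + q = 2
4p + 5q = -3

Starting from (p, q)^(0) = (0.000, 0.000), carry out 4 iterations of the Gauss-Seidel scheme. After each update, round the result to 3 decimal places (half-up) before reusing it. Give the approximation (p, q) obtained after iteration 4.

(0.618, -1.094)

Iteration 1:
  p = (2 - (1)·0.000) / (5) = 0.400
  q = (-3 - (4)·0.400) / (5) = -0.920
Iteration 2:
  p = (2 - (1)·-0.920) / (5) = 0.584
  q = (-3 - (4)·0.584) / (5) = -1.067
Iteration 3:
  p = (2 - (1)·-1.067) / (5) = 0.613
  q = (-3 - (4)·0.613) / (5) = -1.090
Iteration 4:
  p = (2 - (1)·-1.090) / (5) = 0.618
  q = (-3 - (4)·0.618) / (5) = -1.094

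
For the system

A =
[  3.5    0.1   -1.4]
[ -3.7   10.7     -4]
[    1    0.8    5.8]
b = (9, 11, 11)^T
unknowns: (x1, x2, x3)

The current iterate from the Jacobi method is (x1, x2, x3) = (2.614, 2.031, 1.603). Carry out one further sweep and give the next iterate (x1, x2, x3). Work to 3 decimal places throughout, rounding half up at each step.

(3.155, 2.531, 1.166)

One sweep:
  x1 = (9 - (0.1)·2.031 - (-1.4)·1.603) / (3.5) = 3.155
  x2 = (11 - (-3.7)·2.614 - (-4)·1.603) / (10.7) = 2.531
  x3 = (11 - (1)·2.614 - (0.8)·2.031) / (5.8) = 1.166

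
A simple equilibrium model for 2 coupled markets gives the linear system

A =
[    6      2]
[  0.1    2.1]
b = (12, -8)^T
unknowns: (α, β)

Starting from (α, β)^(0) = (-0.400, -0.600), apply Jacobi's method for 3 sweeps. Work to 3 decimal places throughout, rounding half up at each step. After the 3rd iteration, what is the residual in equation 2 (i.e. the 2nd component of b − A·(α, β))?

Iteration 1:
  α = (12 - (2)·-0.600) / (6) = 2.200
  β = (-8 - (0.1)·-0.400) / (2.1) = -3.790
Iteration 2:
  α = (12 - (2)·-3.790) / (6) = 3.263
  β = (-8 - (0.1)·2.200) / (2.1) = -3.914
Iteration 3:
  α = (12 - (2)·-3.914) / (6) = 3.305
  β = (-8 - (0.1)·3.263) / (2.1) = -3.965
Residual b − A·x = (0.100, -0.004)

-0.004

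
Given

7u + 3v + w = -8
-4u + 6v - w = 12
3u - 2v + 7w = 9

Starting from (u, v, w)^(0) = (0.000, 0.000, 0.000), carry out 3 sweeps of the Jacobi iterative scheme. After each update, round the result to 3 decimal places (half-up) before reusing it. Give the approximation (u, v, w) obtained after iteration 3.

Iteration 1:
  u = (-8 - (3)·0.000 - (1)·0.000) / (7) = -1.143
  v = (12 - (-4)·0.000 - (-1)·0.000) / (6) = 2.000
  w = (9 - (3)·0.000 - (-2)·0.000) / (7) = 1.286
Iteration 2:
  u = (-8 - (3)·2.000 - (1)·1.286) / (7) = -2.184
  v = (12 - (-4)·-1.143 - (-1)·1.286) / (6) = 1.452
  w = (9 - (3)·-1.143 - (-2)·2.000) / (7) = 2.347
Iteration 3:
  u = (-8 - (3)·1.452 - (1)·2.347) / (7) = -2.100
  v = (12 - (-4)·-2.184 - (-1)·2.347) / (6) = 0.935
  w = (9 - (3)·-2.184 - (-2)·1.452) / (7) = 2.637

(-2.100, 0.935, 2.637)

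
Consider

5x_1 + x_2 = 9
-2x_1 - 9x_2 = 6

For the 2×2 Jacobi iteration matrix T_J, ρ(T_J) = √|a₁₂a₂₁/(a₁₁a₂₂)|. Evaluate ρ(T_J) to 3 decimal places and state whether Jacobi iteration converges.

0.211

a₁₂a₂₁/(a₁₁a₂₂) = (1)·(-2) / ((5)·(-9)) = 0.044444
ρ = √|0.044444| = √0.044444 = 0.211
ρ < 1, so Jacobi converges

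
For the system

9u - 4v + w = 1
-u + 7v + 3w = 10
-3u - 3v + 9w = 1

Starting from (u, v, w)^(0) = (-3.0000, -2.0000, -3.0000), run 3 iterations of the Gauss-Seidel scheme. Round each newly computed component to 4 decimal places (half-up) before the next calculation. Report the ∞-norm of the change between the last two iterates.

Iteration 1:
  u = (1 - (-4)·-2.0000 - (1)·-3.0000) / (9) = -0.4444
  v = (10 - (-1)·-0.4444 - (3)·-3.0000) / (7) = 2.6508
  w = (1 - (-3)·-0.4444 - (-3)·2.6508) / (9) = 0.8466
Iteration 2:
  u = (1 - (-4)·2.6508 - (1)·0.8466) / (9) = 1.1952
  v = (10 - (-1)·1.1952 - (3)·0.8466) / (7) = 1.2365
  w = (1 - (-3)·1.1952 - (-3)·1.2365) / (9) = 0.9217
Iteration 3:
  u = (1 - (-4)·1.2365 - (1)·0.9217) / (9) = 0.5583
  v = (10 - (-1)·0.5583 - (3)·0.9217) / (7) = 1.1133
  w = (1 - (-3)·0.5583 - (-3)·1.1133) / (9) = 0.6683
Change: (-0.6369, -0.1232, -0.2534) → max |·| = 0.6369

0.6369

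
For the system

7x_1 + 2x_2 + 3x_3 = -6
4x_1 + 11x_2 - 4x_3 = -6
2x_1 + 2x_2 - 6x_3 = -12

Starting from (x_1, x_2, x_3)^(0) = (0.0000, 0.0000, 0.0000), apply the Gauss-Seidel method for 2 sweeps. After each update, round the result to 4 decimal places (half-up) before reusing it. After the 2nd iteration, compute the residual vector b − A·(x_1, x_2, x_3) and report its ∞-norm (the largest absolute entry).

1.8424

Iteration 1:
  x_1 = (-6 - (2)·0.0000 - (3)·0.0000) / (7) = -0.8571
  x_2 = (-6 - (4)·-0.8571 - (-4)·0.0000) / (11) = -0.2338
  x_3 = (-12 - (2)·-0.8571 - (2)·-0.2338) / (-6) = 1.6364
Iteration 2:
  x_1 = (-6 - (2)·-0.2338 - (3)·1.6364) / (7) = -1.4917
  x_2 = (-6 - (4)·-1.4917 - (-4)·1.6364) / (11) = 0.5920
  x_3 = (-12 - (2)·-1.4917 - (2)·0.5920) / (-6) = 1.7001
Residual b − A·x = (-1.8424, 0.2552, 0.0000); ∞-norm = 1.8424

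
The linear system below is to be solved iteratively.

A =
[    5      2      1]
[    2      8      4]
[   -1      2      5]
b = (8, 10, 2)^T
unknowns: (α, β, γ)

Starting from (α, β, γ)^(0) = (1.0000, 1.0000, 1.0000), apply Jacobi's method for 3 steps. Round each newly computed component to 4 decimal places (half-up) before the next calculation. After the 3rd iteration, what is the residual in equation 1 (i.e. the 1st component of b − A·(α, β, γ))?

Iteration 1:
  α = (8 - (2)·1.0000 - (1)·1.0000) / (5) = 1.0000
  β = (10 - (2)·1.0000 - (4)·1.0000) / (8) = 0.5000
  γ = (2 - (-1)·1.0000 - (2)·1.0000) / (5) = 0.2000
Iteration 2:
  α = (8 - (2)·0.5000 - (1)·0.2000) / (5) = 1.3600
  β = (10 - (2)·1.0000 - (4)·0.2000) / (8) = 0.9000
  γ = (2 - (-1)·1.0000 - (2)·0.5000) / (5) = 0.4000
Iteration 3:
  α = (8 - (2)·0.9000 - (1)·0.4000) / (5) = 1.1600
  β = (10 - (2)·1.3600 - (4)·0.4000) / (8) = 0.7100
  γ = (2 - (-1)·1.3600 - (2)·0.9000) / (5) = 0.3120
Residual b − A·x = (0.4680, 0.7520, 0.1800)

0.4680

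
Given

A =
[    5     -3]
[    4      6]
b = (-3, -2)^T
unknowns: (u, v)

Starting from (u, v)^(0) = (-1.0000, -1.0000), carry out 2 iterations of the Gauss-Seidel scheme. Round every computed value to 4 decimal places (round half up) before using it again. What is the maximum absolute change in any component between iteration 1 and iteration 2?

Iteration 1:
  u = (-3 - (-3)·-1.0000) / (5) = -1.2000
  v = (-2 - (4)·-1.2000) / (6) = 0.4667
Iteration 2:
  u = (-3 - (-3)·0.4667) / (5) = -0.3200
  v = (-2 - (4)·-0.3200) / (6) = -0.1200
Change: (0.8800, -0.5867) → max |·| = 0.8800

0.8800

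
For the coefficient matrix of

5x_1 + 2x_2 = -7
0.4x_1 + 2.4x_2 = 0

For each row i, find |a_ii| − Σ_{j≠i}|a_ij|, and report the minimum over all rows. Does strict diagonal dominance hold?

2

row 1: |5| − (2) = 3
row 2: |2.4| − (0.4) = 2
minimum over rows = 2 → strictly diagonally dominant (convergence guaranteed)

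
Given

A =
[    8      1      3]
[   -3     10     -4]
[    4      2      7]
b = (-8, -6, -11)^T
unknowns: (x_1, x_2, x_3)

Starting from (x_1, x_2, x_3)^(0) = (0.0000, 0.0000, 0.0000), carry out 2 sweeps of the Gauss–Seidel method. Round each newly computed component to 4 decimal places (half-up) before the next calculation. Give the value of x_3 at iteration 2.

Iteration 1:
  x_1 = (-8 - (1)·0.0000 - (3)·0.0000) / (8) = -1.0000
  x_2 = (-6 - (-3)·-1.0000 - (-4)·0.0000) / (10) = -0.9000
  x_3 = (-11 - (4)·-1.0000 - (2)·-0.9000) / (7) = -0.7429
Iteration 2:
  x_1 = (-8 - (1)·-0.9000 - (3)·-0.7429) / (8) = -0.6089
  x_2 = (-6 - (-3)·-0.6089 - (-4)·-0.7429) / (10) = -1.0798
  x_3 = (-11 - (4)·-0.6089 - (2)·-1.0798) / (7) = -0.9150

-0.9150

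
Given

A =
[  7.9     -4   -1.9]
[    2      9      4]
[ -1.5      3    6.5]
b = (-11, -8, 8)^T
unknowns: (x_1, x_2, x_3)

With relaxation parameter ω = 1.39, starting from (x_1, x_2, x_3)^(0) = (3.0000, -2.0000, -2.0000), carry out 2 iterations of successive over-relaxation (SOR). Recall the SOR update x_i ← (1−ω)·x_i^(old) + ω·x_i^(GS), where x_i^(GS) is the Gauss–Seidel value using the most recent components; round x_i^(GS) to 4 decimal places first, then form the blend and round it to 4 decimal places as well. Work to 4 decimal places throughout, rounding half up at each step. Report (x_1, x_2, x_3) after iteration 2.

(1.5274, -2.2043, 3.8872)

Iteration 1:
  x_1: GS value = (-11 - (-4)·-2.0000 - (-1.9)·-2.0000) / (7.9) = -2.8861;  x_1 ← (1−ω)·3.0000 + ω·-2.8861 = -5.1817
  x_2: GS value = (-8 - (2)·-5.1817 - (4)·-2.0000) / (9) = 1.1515;  x_2 ← (1−ω)·-2.0000 + ω·1.1515 = 2.3806
  x_3: GS value = (8 - (-1.5)·-5.1817 - (3)·2.3806) / (6.5) = -1.0637;  x_3 ← (1−ω)·-2.0000 + ω·-1.0637 = -0.6985
Iteration 2:
  x_1: GS value = (-11 - (-4)·2.3806 - (-1.9)·-0.6985) / (7.9) = -0.3550;  x_1 ← (1−ω)·-5.1817 + ω·-0.3550 = 1.5274
  x_2: GS value = (-8 - (2)·1.5274 - (4)·-0.6985) / (9) = -0.9179;  x_2 ← (1−ω)·2.3806 + ω·-0.9179 = -2.2043
  x_3: GS value = (8 - (-1.5)·1.5274 - (3)·-2.2043) / (6.5) = 2.6006;  x_3 ← (1−ω)·-0.6985 + ω·2.6006 = 3.8872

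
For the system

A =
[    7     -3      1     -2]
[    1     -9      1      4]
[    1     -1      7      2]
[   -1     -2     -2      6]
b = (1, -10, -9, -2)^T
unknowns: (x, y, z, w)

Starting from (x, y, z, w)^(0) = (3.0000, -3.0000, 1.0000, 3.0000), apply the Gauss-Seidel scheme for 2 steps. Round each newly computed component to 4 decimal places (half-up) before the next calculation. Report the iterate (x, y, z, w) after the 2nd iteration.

Iteration 1:
  x = (1 - (-3)·-3.0000 - (1)·1.0000 - (-2)·3.0000) / (7) = -0.4286
  y = (-10 - (1)·-0.4286 - (1)·1.0000 - (4)·3.0000) / (-9) = 2.5079
  z = (-9 - (1)·-0.4286 - (-1)·2.5079 - (2)·3.0000) / (7) = -1.7234
  w = (-2 - (-1)·-0.4286 - (-2)·2.5079 - (-2)·-1.7234) / (6) = -0.1433
Iteration 2:
  x = (1 - (-3)·2.5079 - (1)·-1.7234 - (-2)·-0.1433) / (7) = 1.4229
  y = (-10 - (1)·1.4229 - (1)·-1.7234 - (4)·-0.1433) / (-9) = 1.0140
  z = (-9 - (1)·1.4229 - (-1)·1.0140 - (2)·-0.1433) / (7) = -1.3032
  w = (-2 - (-1)·1.4229 - (-2)·1.0140 - (-2)·-1.3032) / (6) = -0.1926

(1.4229, 1.0140, -1.3032, -0.1926)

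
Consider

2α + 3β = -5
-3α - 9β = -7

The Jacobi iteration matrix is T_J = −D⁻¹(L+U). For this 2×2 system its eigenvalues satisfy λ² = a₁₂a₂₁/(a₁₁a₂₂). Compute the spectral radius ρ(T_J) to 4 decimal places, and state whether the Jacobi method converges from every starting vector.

a₁₂a₂₁/(a₁₁a₂₂) = (3)·(-3) / ((2)·(-9)) = 0.500000
ρ = √|0.500000| = √0.500000 = 0.7071
ρ < 1, so Jacobi converges

0.7071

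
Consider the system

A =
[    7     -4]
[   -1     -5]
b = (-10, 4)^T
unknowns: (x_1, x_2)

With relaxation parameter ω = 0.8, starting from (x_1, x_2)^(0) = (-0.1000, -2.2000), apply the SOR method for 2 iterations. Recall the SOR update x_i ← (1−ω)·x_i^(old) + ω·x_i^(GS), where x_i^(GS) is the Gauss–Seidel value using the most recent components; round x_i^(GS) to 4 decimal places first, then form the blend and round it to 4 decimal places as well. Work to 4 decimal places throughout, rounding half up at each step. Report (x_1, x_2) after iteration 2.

(-1.9116, -0.4808)

Iteration 1:
  x_1: GS value = (-10 - (-4)·-2.2000) / (7) = -2.6857;  x_1 ← (1−ω)·-0.1000 + ω·-2.6857 = -2.1686
  x_2: GS value = (4 - (-1)·-2.1686) / (-5) = -0.3663;  x_2 ← (1−ω)·-2.2000 + ω·-0.3663 = -0.7330
Iteration 2:
  x_1: GS value = (-10 - (-4)·-0.7330) / (7) = -1.8474;  x_1 ← (1−ω)·-2.1686 + ω·-1.8474 = -1.9116
  x_2: GS value = (4 - (-1)·-1.9116) / (-5) = -0.4177;  x_2 ← (1−ω)·-0.7330 + ω·-0.4177 = -0.4808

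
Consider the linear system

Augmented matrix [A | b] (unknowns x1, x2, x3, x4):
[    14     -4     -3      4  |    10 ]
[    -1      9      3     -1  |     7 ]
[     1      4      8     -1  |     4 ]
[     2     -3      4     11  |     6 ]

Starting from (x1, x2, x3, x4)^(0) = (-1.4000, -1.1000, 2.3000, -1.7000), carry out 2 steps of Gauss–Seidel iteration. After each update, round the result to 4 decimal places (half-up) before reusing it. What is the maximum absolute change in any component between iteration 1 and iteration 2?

Iteration 1:
  x1 = (10 - (-4)·-1.1000 - (-3)·2.3000 - (4)·-1.7000) / (14) = 1.3786
  x2 = (7 - (-1)·1.3786 - (3)·2.3000 - (-1)·-1.7000) / (9) = -0.0246
  x3 = (4 - (1)·1.3786 - (4)·-0.0246 - (-1)·-1.7000) / (8) = 0.1275
  x4 = (6 - (2)·1.3786 - (-3)·-0.0246 - (4)·0.1275) / (11) = 0.2417
Iteration 2:
  x1 = (10 - (-4)·-0.0246 - (-3)·0.1275 - (4)·0.2417) / (14) = 0.6655
  x2 = (7 - (-1)·0.6655 - (3)·0.1275 - (-1)·0.2417) / (9) = 0.8361
  x3 = (4 - (1)·0.6655 - (4)·0.8361 - (-1)·0.2417) / (8) = 0.0290
  x4 = (6 - (2)·0.6655 - (-3)·0.8361 - (4)·0.0290) / (11) = 0.6419
Change: (-0.7131, 0.8607, -0.0985, 0.4002) → max |·| = 0.8607

0.8607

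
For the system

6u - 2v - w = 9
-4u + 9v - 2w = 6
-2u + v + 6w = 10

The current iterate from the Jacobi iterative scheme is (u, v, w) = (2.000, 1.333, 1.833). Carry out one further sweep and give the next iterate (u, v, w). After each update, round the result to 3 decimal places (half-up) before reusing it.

(2.250, 1.963, 2.111)

One sweep:
  u = (9 - (-2)·1.333 - (-1)·1.833) / (6) = 2.250
  v = (6 - (-4)·2.000 - (-2)·1.833) / (9) = 1.963
  w = (10 - (-2)·2.000 - (1)·1.333) / (6) = 2.111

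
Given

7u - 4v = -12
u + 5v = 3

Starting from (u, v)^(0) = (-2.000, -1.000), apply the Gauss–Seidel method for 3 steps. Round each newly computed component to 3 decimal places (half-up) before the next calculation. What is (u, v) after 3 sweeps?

(-1.245, 0.849)

Iteration 1:
  u = (-12 - (-4)·-1.000) / (7) = -2.286
  v = (3 - (1)·-2.286) / (5) = 1.057
Iteration 2:
  u = (-12 - (-4)·1.057) / (7) = -1.110
  v = (3 - (1)·-1.110) / (5) = 0.822
Iteration 3:
  u = (-12 - (-4)·0.822) / (7) = -1.245
  v = (3 - (1)·-1.245) / (5) = 0.849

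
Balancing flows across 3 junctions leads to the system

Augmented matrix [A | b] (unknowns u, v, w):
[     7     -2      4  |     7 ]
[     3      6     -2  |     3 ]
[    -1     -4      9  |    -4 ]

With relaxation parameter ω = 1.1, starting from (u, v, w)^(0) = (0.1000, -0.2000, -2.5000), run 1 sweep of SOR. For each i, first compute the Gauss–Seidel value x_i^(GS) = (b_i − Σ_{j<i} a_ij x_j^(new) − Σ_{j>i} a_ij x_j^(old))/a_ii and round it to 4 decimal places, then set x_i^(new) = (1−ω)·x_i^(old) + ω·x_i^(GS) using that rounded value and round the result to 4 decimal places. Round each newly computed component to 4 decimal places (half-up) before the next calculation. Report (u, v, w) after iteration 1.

(2.5985, -1.7759, -0.7895)

Iteration 1:
  u: GS value = (7 - (-2)·-0.2000 - (4)·-2.5000) / (7) = 2.3714;  u ← (1−ω)·0.1000 + ω·2.3714 = 2.5985
  v: GS value = (3 - (3)·2.5985 - (-2)·-2.5000) / (6) = -1.6326;  v ← (1−ω)·-0.2000 + ω·-1.6326 = -1.7759
  w: GS value = (-4 - (-1)·2.5985 - (-4)·-1.7759) / (9) = -0.9450;  w ← (1−ω)·-2.5000 + ω·-0.9450 = -0.7895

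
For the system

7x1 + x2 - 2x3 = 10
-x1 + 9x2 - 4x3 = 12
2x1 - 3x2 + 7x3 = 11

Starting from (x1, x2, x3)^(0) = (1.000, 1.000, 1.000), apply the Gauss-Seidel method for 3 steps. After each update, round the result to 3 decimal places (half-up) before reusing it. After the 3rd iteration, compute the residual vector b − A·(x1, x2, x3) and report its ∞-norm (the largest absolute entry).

0.135

Iteration 1:
  x1 = (10 - (1)·1.000 - (-2)·1.000) / (7) = 1.571
  x2 = (12 - (-1)·1.571 - (-4)·1.000) / (9) = 1.952
  x3 = (11 - (2)·1.571 - (-3)·1.952) / (7) = 1.959
Iteration 2:
  x1 = (10 - (1)·1.952 - (-2)·1.959) / (7) = 1.709
  x2 = (12 - (-1)·1.709 - (-4)·1.959) / (9) = 2.394
  x3 = (11 - (2)·1.709 - (-3)·2.394) / (7) = 2.109
Iteration 3:
  x1 = (10 - (1)·2.394 - (-2)·2.109) / (7) = 1.689
  x2 = (12 - (-1)·1.689 - (-4)·2.109) / (9) = 2.458
  x3 = (11 - (2)·1.689 - (-3)·2.458) / (7) = 2.142
Residual b − A·x = (0.003, 0.135, 0.002); ∞-norm = 0.135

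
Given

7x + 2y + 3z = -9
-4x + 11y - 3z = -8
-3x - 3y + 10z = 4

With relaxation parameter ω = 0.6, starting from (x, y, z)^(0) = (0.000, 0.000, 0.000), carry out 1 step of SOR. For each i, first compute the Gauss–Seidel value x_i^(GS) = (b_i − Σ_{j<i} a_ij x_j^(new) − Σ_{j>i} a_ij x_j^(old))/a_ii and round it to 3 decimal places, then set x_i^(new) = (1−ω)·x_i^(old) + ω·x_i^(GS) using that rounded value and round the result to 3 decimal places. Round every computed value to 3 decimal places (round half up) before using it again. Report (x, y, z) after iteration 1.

(-0.772, -0.605, -0.008)

Iteration 1:
  x: GS value = (-9 - (2)·0.000 - (3)·0.000) / (7) = -1.286;  x ← (1−ω)·0.000 + ω·-1.286 = -0.772
  y: GS value = (-8 - (-4)·-0.772 - (-3)·0.000) / (11) = -1.008;  y ← (1−ω)·0.000 + ω·-1.008 = -0.605
  z: GS value = (4 - (-3)·-0.772 - (-3)·-0.605) / (10) = -0.013;  z ← (1−ω)·0.000 + ω·-0.013 = -0.008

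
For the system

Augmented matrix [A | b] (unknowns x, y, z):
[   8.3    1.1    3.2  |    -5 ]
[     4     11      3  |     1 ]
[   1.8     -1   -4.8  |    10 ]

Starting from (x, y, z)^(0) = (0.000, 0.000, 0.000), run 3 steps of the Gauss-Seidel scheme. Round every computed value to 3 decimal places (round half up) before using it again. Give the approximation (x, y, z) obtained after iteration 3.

(0.128, 0.621, -2.165)

Iteration 1:
  x = (-5 - (1.1)·0.000 - (3.2)·0.000) / (8.3) = -0.602
  y = (1 - (4)·-0.602 - (3)·0.000) / (11) = 0.310
  z = (10 - (1.8)·-0.602 - (-1)·0.310) / (-4.8) = -2.374
Iteration 2:
  x = (-5 - (1.1)·0.310 - (3.2)·-2.374) / (8.3) = 0.272
  y = (1 - (4)·0.272 - (3)·-2.374) / (11) = 0.639
  z = (10 - (1.8)·0.272 - (-1)·0.639) / (-4.8) = -2.114
Iteration 3:
  x = (-5 - (1.1)·0.639 - (3.2)·-2.114) / (8.3) = 0.128
  y = (1 - (4)·0.128 - (3)·-2.114) / (11) = 0.621
  z = (10 - (1.8)·0.128 - (-1)·0.621) / (-4.8) = -2.165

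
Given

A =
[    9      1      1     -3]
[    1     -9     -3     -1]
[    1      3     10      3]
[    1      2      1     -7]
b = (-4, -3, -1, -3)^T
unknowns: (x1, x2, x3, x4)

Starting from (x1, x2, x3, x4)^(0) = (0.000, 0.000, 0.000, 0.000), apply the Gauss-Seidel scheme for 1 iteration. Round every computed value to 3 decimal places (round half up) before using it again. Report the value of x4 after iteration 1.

Iteration 1:
  x1 = (-4 - (1)·0.000 - (1)·0.000 - (-3)·0.000) / (9) = -0.444
  x2 = (-3 - (1)·-0.444 - (-3)·0.000 - (-1)·0.000) / (-9) = 0.284
  x3 = (-1 - (1)·-0.444 - (3)·0.284 - (3)·0.000) / (10) = -0.141
  x4 = (-3 - (1)·-0.444 - (2)·0.284 - (1)·-0.141) / (-7) = 0.426

0.426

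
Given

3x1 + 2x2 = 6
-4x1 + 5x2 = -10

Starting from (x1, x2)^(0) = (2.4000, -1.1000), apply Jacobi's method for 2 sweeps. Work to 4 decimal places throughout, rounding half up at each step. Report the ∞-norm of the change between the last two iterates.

Iteration 1:
  x1 = (6 - (2)·-1.1000) / (3) = 2.7333
  x2 = (-10 - (-4)·2.4000) / (5) = -0.0800
Iteration 2:
  x1 = (6 - (2)·-0.0800) / (3) = 2.0533
  x2 = (-10 - (-4)·2.7333) / (5) = 0.1866
Change: (-0.6800, 0.2666) → max |·| = 0.6800

0.6800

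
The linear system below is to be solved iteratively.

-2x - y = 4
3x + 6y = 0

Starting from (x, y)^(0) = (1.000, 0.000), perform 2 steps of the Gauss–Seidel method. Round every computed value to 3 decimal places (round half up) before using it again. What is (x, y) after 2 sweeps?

Iteration 1:
  x = (4 - (-1)·0.000) / (-2) = -2.000
  y = (0 - (3)·-2.000) / (6) = 1.000
Iteration 2:
  x = (4 - (-1)·1.000) / (-2) = -2.500
  y = (0 - (3)·-2.500) / (6) = 1.250

(-2.500, 1.250)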